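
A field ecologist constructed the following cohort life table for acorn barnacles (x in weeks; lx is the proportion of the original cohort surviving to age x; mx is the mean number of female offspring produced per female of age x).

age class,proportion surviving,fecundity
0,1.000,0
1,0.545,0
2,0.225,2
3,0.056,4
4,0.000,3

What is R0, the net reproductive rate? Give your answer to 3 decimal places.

0.674

lx·mx by age: 0, 0, 0.45, 0.224, 0
R0 = Σ lx·mx = 0.674 → 0.674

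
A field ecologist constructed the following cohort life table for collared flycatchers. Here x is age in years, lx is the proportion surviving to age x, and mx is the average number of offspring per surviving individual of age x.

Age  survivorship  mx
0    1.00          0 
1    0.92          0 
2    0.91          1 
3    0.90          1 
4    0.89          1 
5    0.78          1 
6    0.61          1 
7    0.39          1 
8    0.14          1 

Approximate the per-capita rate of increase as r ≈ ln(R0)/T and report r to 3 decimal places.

0.363

R0 = Σ lx·mx = 0 + 0 + 0.91 + 0.9 + 0.89 + 0.78 + 0.61 + 0.39 + 0.14 = 4.62
Σ x·lx·mx = 19.49; T = 19.49/4.62 = 4.21861…
r ≈ ln(R0)/T = ln(4.62)/4.21861… = 0.36277… → 0.363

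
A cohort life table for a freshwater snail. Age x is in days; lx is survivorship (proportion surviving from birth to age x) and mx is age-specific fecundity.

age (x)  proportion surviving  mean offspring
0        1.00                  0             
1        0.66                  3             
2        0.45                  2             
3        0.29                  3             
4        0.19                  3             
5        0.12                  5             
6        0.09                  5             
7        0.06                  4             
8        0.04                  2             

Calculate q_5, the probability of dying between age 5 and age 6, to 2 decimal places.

q_5 = (l_5 − l_6) / l_5 = (0.12 − 0.09) / 0.12
     = 0.03 / 0.12 = 0.25 → 0.25

0.25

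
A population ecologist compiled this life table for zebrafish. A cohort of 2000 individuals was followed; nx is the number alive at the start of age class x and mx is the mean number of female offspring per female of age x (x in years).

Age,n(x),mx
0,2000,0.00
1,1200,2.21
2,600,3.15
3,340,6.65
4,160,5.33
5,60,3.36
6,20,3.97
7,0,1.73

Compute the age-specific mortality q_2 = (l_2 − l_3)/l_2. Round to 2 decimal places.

0.43

lx = nx/n0 = nx/2000: 1, 0.6, 0.3, 0.17, 0.08, 0.03, 0.01, 0
q_2 = (l_2 − l_3) / l_2 = (0.3 − 0.17) / 0.3
     = 0.13 / 0.3 = 0.433333… → 0.43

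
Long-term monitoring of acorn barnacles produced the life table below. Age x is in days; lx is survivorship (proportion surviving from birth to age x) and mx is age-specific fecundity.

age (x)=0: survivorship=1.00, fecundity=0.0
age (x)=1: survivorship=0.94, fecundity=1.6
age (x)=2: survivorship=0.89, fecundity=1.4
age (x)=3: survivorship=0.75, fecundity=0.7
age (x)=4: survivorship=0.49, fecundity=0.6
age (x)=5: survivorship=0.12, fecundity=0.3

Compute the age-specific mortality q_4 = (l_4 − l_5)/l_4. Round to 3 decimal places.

q_4 = (l_4 − l_5) / l_4 = (0.49 − 0.12) / 0.49
     = 0.37 / 0.49 = 0.755102… → 0.755

0.755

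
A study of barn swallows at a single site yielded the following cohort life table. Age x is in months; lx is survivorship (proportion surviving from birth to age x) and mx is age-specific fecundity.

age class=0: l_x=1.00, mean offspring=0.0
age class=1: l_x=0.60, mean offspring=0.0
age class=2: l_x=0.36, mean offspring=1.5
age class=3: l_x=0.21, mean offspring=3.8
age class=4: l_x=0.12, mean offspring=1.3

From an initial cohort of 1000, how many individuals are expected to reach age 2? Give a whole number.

360

Expected survivors = N0 · l_2 = 1000 × 0.36 = 360 → 360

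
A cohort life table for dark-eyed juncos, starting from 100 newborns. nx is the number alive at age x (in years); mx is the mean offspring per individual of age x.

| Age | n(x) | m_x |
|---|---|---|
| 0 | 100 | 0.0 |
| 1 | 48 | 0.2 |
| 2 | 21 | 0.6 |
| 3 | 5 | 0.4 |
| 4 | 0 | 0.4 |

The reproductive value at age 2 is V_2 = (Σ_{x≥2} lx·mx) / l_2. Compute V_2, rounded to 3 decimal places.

lx = nx/n0 = nx/100: 1, 0.48, 0.21, 0.05, 0
lx·mx for x ≥ 2: 0.126, 0.02, 0 → sum = 0.146
V_2 = 0.146 / l_2 = 0.146 / 0.21 = 0.695238… → 0.695

0.695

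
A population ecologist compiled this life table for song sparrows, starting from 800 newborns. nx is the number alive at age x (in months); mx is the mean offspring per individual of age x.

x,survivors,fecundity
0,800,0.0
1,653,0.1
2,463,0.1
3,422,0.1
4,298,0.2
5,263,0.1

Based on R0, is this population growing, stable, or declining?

lx = nx/n0 = nx/800: 1, 0.81625, 0.57875, 0.5275, 0.3725, 0.32875
R0 = Σ lx·mx = 0 + 0.081625 + 0.057875 + 0.05275 + 0.0745 + 0.032875 = 0.299625
R0 < 1, so the population is declining.

declining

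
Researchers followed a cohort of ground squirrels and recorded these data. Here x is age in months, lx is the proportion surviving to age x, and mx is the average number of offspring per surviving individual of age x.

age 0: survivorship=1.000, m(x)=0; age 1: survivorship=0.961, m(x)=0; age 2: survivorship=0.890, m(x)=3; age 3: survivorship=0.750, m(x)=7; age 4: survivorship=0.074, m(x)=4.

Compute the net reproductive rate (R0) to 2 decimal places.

8.22

lx·mx by age: 0, 0, 2.67, 5.25, 0.296
R0 = Σ lx·mx = 8.216 → 8.22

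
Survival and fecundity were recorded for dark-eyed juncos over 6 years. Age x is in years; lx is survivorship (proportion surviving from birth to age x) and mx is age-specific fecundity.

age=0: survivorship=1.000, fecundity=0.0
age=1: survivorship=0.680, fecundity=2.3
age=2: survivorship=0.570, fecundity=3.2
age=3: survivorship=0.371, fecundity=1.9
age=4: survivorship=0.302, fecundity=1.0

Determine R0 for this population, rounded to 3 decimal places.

lx·mx by age: 0, 1.564, 1.824, 0.7049, 0.302
R0 = Σ lx·mx = 4.3949 → 4.395

4.395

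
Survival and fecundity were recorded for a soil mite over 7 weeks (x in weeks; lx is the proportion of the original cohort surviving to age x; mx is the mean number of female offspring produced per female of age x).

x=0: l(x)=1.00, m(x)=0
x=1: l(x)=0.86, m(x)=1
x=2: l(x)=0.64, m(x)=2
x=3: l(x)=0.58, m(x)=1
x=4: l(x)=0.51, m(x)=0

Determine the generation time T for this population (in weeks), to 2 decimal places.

1.90

lx·mx: 0, 0.86, 1.28, 0.58, 0 → R0 = 2.72
x·lx·mx: 0, 0.86, 2.56, 1.74, 0 → Σ = 5.16
T = 5.16 / 2.72 = 1.897059… → 1.90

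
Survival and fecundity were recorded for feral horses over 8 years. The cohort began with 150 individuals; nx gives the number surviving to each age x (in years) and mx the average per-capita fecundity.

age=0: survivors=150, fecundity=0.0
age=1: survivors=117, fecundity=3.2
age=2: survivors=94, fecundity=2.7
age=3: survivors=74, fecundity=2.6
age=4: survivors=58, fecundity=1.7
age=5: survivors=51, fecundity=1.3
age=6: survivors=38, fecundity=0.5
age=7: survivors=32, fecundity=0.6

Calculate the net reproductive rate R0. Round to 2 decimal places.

6.82

lx = nx/n0 = nx/150: 1, 0.78, 0.62667…, 0.49333…, 0.38667…, 0.34, 0.25333…, 0.21333…
lx·mx by age: 0, 2.496, 1.692…, 1.282667…, 0.657333…, 0.442, 0.126667…, 0.128…
R0 = Σ lx·mx = 6.824667… → 6.82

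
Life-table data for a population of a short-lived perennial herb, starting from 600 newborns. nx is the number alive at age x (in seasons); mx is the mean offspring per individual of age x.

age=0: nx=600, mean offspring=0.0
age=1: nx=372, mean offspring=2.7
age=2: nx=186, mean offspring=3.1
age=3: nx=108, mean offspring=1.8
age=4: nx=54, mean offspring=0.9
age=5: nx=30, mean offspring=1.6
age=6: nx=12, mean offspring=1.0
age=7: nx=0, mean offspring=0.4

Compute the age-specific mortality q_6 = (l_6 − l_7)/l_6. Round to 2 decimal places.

1.00

lx = nx/n0 = nx/600: 1, 0.62, 0.31, 0.18, 0.09, 0.05, 0.02, 0
q_6 = (l_6 − l_7) / l_6 = (0.02 − 0) / 0.02
     = 0.02 / 0.02 = 1 → 1.00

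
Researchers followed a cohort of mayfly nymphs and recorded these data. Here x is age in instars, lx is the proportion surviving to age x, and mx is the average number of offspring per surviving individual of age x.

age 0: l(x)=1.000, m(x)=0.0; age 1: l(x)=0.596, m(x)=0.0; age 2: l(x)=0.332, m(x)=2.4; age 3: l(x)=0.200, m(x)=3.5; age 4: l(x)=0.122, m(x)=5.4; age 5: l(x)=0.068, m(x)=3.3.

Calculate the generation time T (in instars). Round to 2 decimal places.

lx·mx: 0, 0, 0.7968, 0.7, 0.6588, 0.2244 → R0 = 2.38
x·lx·mx: 0, 0, 1.5936, 2.1, 2.6352, 1.122 → Σ = 7.4508
T = 7.4508 / 2.38 = 3.130588… → 3.13

3.13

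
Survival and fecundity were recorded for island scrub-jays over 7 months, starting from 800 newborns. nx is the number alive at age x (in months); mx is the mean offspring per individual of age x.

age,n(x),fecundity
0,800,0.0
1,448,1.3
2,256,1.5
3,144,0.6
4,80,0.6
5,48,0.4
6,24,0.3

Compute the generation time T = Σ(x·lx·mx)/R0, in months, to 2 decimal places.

lx = nx/n0 = nx/800: 1, 0.56, 0.32, 0.18, 0.1, 0.06, 0.03
lx·mx: 0, 0.728, 0.48, 0.108, 0.06, 0.024, 0.009 → R0 = 1.409
x·lx·mx: 0, 0.728, 0.96, 0.324, 0.24, 0.12, 0.054 → Σ = 2.426
T = 2.426 / 1.409 = 1.721789… → 1.72

1.72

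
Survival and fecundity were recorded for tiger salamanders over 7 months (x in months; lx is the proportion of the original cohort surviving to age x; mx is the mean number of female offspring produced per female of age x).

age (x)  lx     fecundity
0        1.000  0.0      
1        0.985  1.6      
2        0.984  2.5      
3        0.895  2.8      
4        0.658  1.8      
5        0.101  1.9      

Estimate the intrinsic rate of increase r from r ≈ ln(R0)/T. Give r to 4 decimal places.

0.8312

R0 = Σ lx·mx = 0 + 1.576 + 2.46 + 2.506 + 1.1844 + 0.1919 = 7.9183
Σ x·lx·mx = 19.7111; T = 19.7111/7.9183 = 2.48931…
r ≈ ln(R0)/T = ln(7.9183)/2.48931… = 0.831225… → 0.8312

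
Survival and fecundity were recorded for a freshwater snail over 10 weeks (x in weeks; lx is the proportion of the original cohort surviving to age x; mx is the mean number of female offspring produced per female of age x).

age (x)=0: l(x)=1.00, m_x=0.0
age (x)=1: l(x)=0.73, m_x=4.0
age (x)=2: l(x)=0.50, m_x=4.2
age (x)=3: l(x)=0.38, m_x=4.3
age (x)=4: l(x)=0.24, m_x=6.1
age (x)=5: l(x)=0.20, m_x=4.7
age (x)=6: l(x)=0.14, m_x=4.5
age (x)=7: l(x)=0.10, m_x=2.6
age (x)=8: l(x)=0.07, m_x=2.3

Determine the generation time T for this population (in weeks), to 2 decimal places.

lx·mx: 0, 2.92, 2.1, 1.634, 1.464, 0.94, 0.63, 0.26, 0.161 → R0 = 10.109
x·lx·mx: 0, 2.92, 4.2, 4.902, 5.856, 4.7, 3.78, 1.82, 1.288 → Σ = 29.466
T = 29.466 / 10.109 = 2.914828… → 2.91

2.91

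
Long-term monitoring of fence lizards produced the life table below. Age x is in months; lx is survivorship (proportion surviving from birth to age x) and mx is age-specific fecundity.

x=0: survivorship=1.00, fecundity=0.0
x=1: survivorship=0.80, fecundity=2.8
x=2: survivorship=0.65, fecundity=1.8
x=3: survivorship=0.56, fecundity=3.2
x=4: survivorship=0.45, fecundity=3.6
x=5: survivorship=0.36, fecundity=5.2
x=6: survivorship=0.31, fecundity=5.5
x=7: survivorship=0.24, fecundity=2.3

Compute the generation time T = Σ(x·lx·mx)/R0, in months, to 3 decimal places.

lx·mx: 0, 2.24, 1.17, 1.792, 1.62, 1.872, 1.705, 0.552 → R0 = 10.951
x·lx·mx: 0, 2.24, 2.34, 5.376, 6.48, 9.36, 10.23, 3.864 → Σ = 39.89
T = 39.89 / 10.951 = 3.64259… → 3.643

3.643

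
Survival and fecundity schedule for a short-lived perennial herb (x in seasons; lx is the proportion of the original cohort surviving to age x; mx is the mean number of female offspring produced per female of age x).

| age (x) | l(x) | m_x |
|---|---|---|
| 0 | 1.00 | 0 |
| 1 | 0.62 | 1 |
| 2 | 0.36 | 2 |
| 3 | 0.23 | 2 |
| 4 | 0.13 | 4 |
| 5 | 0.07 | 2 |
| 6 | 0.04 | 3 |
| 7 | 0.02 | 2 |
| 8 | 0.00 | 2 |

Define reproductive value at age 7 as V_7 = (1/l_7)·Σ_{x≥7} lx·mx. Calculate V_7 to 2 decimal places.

lx·mx for x ≥ 7: 0.04, 0 → sum = 0.04
V_7 = 0.04 / l_7 = 0.04 / 0.02 = 2 → 2.00

2.00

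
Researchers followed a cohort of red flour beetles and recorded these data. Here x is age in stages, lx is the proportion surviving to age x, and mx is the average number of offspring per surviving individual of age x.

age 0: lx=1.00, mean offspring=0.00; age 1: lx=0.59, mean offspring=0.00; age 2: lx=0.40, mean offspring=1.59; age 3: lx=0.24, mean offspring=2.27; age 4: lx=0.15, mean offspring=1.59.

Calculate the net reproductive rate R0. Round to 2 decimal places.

lx·mx by age: 0, 0, 0.636, 0.5448, 0.2385
R0 = Σ lx·mx = 1.4193 → 1.42

1.42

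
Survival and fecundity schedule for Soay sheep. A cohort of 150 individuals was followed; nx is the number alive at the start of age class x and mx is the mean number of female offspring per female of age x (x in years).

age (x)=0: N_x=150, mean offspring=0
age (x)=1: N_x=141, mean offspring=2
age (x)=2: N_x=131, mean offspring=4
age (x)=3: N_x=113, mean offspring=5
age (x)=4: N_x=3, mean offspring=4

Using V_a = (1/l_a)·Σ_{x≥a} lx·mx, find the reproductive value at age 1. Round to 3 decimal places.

9.809

lx = nx/n0 = nx/150: 1, 0.94, 0.87333…, 0.75333…, 0.02
lx·mx for x ≥ 1: 1.88, 3.493333…, 3.766667…, 0.08 → sum = 9.22…
V_1 = 9.22… / l_1 = 9.22… / 0.94 = 9.808511… → 9.809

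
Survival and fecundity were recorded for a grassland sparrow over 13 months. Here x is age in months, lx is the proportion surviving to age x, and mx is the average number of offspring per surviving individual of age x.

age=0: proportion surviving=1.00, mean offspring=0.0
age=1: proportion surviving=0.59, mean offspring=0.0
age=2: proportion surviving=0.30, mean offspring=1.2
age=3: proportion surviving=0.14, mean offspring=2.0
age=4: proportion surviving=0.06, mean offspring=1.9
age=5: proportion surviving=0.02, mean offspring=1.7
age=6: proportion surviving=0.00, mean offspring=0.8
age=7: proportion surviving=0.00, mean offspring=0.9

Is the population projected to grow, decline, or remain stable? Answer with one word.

R0 = Σ lx·mx = 0 + 0 + 0.36 + 0.28 + 0.114 + 0.034 + 0 + 0 = 0.788
R0 < 1, so the population is declining.

declining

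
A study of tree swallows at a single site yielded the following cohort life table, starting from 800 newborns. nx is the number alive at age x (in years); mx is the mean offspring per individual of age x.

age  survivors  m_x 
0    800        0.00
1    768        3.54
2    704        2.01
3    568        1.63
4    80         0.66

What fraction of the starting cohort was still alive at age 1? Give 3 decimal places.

0.960

l_1 = n_1/n_0 = 768/800 = 0.96 → 0.960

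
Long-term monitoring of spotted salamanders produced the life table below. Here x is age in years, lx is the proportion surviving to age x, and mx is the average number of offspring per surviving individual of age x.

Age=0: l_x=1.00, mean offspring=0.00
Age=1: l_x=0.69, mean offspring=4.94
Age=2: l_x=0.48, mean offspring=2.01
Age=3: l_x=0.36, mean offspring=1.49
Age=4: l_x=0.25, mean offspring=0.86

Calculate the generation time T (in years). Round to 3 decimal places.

1.523

lx·mx: 0, 3.4086, 0.9648, 0.5364, 0.215 → R0 = 5.1248
x·lx·mx: 0, 3.4086, 1.9296, 1.6092, 0.86 → Σ = 7.8074
T = 7.8074 / 5.1248 = 1.523455… → 1.523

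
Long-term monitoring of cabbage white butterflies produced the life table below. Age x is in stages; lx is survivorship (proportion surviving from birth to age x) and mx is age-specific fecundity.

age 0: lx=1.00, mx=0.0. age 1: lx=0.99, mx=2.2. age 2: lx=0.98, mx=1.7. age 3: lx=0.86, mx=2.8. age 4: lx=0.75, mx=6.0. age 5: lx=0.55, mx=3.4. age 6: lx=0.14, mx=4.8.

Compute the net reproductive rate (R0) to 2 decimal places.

lx·mx by age: 0, 2.178, 1.666, 2.408, 4.5, 1.87, 0.672
R0 = Σ lx·mx = 13.294 → 13.29

13.29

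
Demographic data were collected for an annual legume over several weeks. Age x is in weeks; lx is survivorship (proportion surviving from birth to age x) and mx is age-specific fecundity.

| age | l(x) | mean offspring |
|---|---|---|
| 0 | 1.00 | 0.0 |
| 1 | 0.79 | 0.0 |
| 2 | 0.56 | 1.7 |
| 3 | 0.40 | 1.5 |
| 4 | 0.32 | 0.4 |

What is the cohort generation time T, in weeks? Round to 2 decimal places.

lx·mx: 0, 0, 0.952, 0.6, 0.128 → R0 = 1.68
x·lx·mx: 0, 0, 1.904, 1.8, 0.512 → Σ = 4.216
T = 4.216 / 1.68 = 2.509524… → 2.51

2.51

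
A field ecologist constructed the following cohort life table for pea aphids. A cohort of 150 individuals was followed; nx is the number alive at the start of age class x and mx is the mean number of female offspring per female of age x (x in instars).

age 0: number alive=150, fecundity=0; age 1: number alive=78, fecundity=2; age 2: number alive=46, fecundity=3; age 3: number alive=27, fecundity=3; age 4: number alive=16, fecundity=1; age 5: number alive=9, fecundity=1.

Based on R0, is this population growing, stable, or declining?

growing

lx = nx/n0 = nx/150: 1, 0.52, 0.30667…, 0.18, 0.10667…, 0.06
R0 = Σ lx·mx = 0 + 1.04 + 0.92… + 0.54 + 0.106667… + 0.06 = 2.666667…
R0 > 1, so the population is growing.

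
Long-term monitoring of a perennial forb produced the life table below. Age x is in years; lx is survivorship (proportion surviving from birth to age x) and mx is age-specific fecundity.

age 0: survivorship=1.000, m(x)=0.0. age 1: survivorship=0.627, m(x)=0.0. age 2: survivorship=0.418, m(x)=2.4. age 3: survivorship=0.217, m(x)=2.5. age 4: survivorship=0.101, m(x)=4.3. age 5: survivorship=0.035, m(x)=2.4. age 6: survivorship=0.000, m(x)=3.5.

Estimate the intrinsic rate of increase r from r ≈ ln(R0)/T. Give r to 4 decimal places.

R0 = Σ lx·mx = 0 + 0 + 1.0032 + 0.5425 + 0.4343 + 0.084 + 0 = 2.064
Σ x·lx·mx = 5.7911; T = 5.7911/2.064 = 2.80577…
r ≈ ln(R0)/T = ln(2.064)/2.80577… = 0.25827… → 0.2583

0.2583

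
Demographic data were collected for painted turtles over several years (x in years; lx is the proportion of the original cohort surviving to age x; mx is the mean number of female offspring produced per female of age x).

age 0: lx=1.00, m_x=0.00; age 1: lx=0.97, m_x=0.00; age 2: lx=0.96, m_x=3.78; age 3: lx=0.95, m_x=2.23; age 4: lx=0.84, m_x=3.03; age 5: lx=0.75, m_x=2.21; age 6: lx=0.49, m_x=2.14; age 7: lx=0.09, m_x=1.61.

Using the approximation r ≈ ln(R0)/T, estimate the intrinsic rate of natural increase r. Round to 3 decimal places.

R0 = Σ lx·mx = 0 + 0 + 3.6288 + 2.1185 + 2.5452 + 1.6575 + 1.0486 + 0.1449 = 11.1435
Σ x·lx·mx = 39.3873; T = 39.3873/11.1435 = 3.53455…
r ≈ ln(R0)/T = ln(11.1435)/3.53455… = 0.68208… → 0.682

0.682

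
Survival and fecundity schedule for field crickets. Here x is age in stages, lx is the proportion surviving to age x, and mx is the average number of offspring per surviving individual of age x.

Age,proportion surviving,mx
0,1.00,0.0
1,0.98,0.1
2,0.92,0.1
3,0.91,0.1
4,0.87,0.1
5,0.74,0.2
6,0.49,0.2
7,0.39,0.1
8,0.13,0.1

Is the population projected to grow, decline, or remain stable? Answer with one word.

declining

R0 = Σ lx·mx = 0 + 0.098 + 0.092 + 0.091 + 0.087 + 0.148 + 0.098 + 0.039 + 0.013 = 0.666
R0 < 1, so the population is declining.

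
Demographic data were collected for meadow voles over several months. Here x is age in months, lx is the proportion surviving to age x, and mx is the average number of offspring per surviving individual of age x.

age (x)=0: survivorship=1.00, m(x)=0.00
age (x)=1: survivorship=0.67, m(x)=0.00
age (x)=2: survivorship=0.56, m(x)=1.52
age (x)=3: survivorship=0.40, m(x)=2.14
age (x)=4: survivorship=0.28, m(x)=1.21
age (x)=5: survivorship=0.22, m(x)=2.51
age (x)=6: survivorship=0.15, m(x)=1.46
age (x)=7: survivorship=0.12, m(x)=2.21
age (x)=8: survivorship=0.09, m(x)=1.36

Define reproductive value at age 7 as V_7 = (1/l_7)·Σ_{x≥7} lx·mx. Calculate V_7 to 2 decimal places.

lx·mx for x ≥ 7: 0.2652, 0.1224 → sum = 0.3876
V_7 = 0.3876 / l_7 = 0.3876 / 0.12 = 3.23 → 3.23

3.23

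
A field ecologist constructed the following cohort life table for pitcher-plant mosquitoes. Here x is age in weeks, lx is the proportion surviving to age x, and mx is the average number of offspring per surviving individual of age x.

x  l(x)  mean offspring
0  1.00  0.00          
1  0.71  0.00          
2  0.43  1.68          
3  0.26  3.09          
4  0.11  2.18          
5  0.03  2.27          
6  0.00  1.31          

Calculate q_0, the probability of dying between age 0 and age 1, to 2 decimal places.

0.29

q_0 = (l_0 − l_1) / l_0 = (1 − 0.71) / 1
     = 0.29 / 1 = 0.29 → 0.29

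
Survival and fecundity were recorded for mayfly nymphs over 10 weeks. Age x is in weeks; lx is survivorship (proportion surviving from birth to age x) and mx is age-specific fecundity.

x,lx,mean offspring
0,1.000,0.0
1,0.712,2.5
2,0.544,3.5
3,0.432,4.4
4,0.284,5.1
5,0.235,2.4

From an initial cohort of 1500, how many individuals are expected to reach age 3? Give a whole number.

648

Expected survivors = N0 · l_3 = 1500 × 0.432 = 648 → 648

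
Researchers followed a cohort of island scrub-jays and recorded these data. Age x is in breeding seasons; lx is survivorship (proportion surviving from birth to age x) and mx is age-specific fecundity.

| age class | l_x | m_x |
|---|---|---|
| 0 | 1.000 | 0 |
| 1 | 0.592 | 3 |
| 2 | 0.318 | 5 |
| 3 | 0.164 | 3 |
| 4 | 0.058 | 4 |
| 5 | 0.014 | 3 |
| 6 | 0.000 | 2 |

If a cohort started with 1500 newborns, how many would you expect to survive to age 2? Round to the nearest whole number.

477

Expected survivors = N0 · l_2 = 1500 × 0.318 = 477 → 477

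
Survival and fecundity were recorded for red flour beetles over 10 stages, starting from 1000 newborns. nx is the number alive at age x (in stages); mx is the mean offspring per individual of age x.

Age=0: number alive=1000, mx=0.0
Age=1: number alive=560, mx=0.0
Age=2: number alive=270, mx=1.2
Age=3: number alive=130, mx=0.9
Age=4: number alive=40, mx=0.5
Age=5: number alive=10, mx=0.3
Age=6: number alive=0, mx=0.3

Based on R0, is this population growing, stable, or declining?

declining

lx = nx/n0 = nx/1000: 1, 0.56, 0.27, 0.13, 0.04, 0.01, 0
R0 = Σ lx·mx = 0 + 0 + 0.324 + 0.117 + 0.02 + 0.003 + 0 = 0.464
R0 < 1, so the population is declining.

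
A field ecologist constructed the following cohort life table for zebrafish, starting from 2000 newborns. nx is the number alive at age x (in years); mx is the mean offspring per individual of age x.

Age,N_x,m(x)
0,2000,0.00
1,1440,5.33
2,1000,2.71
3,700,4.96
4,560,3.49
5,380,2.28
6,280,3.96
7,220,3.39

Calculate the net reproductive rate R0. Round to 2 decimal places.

9.27

lx = nx/n0 = nx/2000: 1, 0.72, 0.5, 0.35, 0.28, 0.19, 0.14, 0.11
lx·mx by age: 0, 3.8376, 1.355, 1.736, 0.9772, 0.4332, 0.5544, 0.3729
R0 = Σ lx·mx = 9.2663 → 9.27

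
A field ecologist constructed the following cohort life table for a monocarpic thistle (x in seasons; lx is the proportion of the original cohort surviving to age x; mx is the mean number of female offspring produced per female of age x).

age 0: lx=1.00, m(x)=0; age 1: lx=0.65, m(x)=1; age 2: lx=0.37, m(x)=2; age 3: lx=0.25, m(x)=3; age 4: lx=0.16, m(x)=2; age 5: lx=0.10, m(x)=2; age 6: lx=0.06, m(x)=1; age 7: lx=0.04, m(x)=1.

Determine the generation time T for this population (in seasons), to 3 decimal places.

lx·mx: 0, 0.65, 0.74, 0.75, 0.32, 0.2, 0.06, 0.04 → R0 = 2.76
x·lx·mx: 0, 0.65, 1.48, 2.25, 1.28, 1, 0.36, 0.28 → Σ = 7.3
T = 7.3 / 2.76 = 2.644928… → 2.645

2.645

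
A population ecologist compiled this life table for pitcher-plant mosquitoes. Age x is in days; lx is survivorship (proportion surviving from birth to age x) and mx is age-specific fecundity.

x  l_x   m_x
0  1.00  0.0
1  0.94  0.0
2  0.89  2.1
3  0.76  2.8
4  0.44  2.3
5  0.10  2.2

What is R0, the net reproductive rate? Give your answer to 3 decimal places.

lx·mx by age: 0, 0, 1.869, 2.128, 1.012, 0.22
R0 = Σ lx·mx = 5.229 → 5.229

5.229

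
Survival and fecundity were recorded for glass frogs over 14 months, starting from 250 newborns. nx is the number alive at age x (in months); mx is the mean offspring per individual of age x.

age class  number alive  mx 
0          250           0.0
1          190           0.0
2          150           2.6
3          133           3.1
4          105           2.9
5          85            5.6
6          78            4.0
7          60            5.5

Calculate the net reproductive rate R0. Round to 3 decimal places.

lx = nx/n0 = nx/250: 1, 0.76, 0.6, 0.532, 0.42, 0.34, 0.312, 0.24
lx·mx by age: 0, 0, 1.56, 1.6492, 1.218, 1.904, 1.248, 1.32
R0 = Σ lx·mx = 8.8992 → 8.899

8.899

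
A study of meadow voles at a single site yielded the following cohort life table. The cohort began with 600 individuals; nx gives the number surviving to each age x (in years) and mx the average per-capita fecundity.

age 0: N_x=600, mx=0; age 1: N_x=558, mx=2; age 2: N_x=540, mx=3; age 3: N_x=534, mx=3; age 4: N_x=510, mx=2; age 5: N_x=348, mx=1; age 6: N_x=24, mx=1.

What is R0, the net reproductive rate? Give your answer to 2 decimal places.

9.55

lx = nx/n0 = nx/600: 1, 0.93, 0.9, 0.89, 0.85, 0.58, 0.04
lx·mx by age: 0, 1.86, 2.7, 2.67, 1.7, 0.58, 0.04
R0 = Σ lx·mx = 9.55 → 9.55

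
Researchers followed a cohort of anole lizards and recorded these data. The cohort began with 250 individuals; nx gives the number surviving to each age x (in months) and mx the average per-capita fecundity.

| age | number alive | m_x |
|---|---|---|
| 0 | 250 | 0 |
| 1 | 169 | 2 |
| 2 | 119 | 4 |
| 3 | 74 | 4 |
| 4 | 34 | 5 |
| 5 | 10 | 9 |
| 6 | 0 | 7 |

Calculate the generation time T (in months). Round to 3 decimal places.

2.415

lx = nx/n0 = nx/250: 1, 0.676, 0.476, 0.296, 0.136, 0.04, 0
lx·mx: 0, 1.352, 1.904, 1.184, 0.68, 0.36, 0 → R0 = 5.48
x·lx·mx: 0, 1.352, 3.808, 3.552, 2.72, 1.8, 0 → Σ = 13.232
T = 13.232 / 5.48 = 2.414599… → 2.415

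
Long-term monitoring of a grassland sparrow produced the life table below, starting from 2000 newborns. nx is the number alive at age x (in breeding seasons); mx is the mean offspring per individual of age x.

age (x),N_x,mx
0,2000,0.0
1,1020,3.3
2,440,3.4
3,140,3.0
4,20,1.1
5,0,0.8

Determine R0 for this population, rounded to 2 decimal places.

lx = nx/n0 = nx/2000: 1, 0.51, 0.22, 0.07, 0.01, 0
lx·mx by age: 0, 1.683, 0.748, 0.21, 0.011, 0
R0 = Σ lx·mx = 2.652 → 2.65

2.65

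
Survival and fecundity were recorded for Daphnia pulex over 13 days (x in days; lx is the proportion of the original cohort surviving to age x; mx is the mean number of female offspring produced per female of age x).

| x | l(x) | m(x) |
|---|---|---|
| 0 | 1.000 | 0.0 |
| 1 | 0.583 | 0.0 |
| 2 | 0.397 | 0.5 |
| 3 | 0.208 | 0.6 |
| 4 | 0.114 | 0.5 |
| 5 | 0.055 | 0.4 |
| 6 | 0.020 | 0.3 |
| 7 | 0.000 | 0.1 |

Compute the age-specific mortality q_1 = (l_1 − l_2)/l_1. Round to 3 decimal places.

0.319

q_1 = (l_1 − l_2) / l_1 = (0.583 − 0.397) / 0.583
     = 0.186 / 0.583 = 0.319039… → 0.319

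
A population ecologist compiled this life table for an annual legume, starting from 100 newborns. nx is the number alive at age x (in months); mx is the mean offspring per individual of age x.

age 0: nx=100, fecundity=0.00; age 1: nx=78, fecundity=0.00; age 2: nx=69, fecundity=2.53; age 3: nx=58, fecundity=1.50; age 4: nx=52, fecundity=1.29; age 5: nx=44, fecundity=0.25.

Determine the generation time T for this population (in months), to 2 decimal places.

2.75

lx = nx/n0 = nx/100: 1, 0.78, 0.69, 0.58, 0.52, 0.44
lx·mx: 0, 0, 1.7457, 0.87, 0.6708, 0.11 → R0 = 3.3965
x·lx·mx: 0, 0, 3.4914, 2.61, 2.6832, 0.55 → Σ = 9.3346
T = 9.3346 / 3.3965 = 2.7483… → 2.75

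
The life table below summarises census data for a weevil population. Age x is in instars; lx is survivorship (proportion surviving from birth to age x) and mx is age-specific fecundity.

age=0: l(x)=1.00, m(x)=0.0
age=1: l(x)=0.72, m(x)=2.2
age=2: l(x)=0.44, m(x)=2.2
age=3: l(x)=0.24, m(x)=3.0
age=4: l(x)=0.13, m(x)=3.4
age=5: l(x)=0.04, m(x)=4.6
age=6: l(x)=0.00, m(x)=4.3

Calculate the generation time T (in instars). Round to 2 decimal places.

lx·mx: 0, 1.584, 0.968, 0.72, 0.442, 0.184, 0 → R0 = 3.898
x·lx·mx: 0, 1.584, 1.936, 2.16, 1.768, 0.92, 0 → Σ = 8.368
T = 8.368 / 3.898 = 2.146742… → 2.15

2.15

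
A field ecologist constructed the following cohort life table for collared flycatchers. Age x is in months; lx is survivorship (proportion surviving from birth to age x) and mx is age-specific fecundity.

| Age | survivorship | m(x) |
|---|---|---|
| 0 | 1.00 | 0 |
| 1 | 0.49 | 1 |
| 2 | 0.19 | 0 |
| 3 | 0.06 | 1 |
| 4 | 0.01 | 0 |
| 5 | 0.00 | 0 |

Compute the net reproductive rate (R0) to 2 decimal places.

lx·mx by age: 0, 0.49, 0, 0.06, 0, 0
R0 = Σ lx·mx = 0.55 → 0.55

0.55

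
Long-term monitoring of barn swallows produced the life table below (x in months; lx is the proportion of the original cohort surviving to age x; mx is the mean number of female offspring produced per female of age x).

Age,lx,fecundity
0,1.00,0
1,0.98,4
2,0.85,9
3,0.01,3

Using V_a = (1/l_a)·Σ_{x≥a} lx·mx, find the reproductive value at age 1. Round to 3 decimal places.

lx·mx for x ≥ 1: 3.92, 7.65, 0.03 → sum = 11.6
V_1 = 11.6 / l_1 = 11.6 / 0.98 = 11.836735… → 11.837

11.837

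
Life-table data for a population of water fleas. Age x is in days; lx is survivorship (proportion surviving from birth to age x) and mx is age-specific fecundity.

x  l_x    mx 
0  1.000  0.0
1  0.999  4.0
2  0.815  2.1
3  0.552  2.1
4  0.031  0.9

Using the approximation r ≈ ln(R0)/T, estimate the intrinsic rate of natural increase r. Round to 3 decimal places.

1.209

R0 = Σ lx·mx = 0 + 3.996 + 1.7115 + 1.1592 + 0.0279 = 6.8946
Σ x·lx·mx = 11.0082; T = 11.0082/6.8946 = 1.59664…
r ≈ ln(R0)/T = ln(6.8946)/1.59664… = 1.20925… → 1.209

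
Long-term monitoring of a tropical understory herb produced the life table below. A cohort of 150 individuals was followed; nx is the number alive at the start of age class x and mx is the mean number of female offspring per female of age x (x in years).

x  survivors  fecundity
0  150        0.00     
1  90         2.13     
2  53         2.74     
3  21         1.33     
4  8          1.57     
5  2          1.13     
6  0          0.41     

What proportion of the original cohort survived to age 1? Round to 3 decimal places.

l_1 = n_1/n_0 = 90/150 = 0.6 → 0.600

0.600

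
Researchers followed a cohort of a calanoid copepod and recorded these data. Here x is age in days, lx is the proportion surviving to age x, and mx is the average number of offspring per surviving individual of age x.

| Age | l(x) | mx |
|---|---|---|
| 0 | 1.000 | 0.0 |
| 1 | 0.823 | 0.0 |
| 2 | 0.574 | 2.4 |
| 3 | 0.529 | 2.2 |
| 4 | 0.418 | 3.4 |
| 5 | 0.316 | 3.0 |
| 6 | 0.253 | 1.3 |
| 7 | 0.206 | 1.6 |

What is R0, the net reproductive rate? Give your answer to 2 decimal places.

lx·mx by age: 0, 0, 1.3776, 1.1638, 1.4212, 0.948, 0.3289, 0.3296
R0 = Σ lx·mx = 5.5691 → 5.57

5.57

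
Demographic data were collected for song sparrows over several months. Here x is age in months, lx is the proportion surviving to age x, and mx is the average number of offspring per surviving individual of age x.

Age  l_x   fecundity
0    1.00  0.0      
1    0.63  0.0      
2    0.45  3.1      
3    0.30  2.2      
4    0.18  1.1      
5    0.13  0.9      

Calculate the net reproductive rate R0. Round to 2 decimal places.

lx·mx by age: 0, 0, 1.395, 0.66, 0.198, 0.117
R0 = Σ lx·mx = 2.37 → 2.37

2.37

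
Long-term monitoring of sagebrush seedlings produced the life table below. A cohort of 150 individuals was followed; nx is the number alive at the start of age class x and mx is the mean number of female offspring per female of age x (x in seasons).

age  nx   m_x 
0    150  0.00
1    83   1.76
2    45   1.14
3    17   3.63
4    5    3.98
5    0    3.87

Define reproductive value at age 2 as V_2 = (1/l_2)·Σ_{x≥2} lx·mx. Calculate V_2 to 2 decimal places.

lx = nx/n0 = nx/150: 1, 0.55333…, 0.3, 0.11333…, 0.03333…, 0
lx·mx for x ≥ 2: 0.342, 0.4114…, 0.132667…, 0 → sum = 0.886067…
V_2 = 0.886067… / l_2 = 0.886067… / 0.3 = 2.953556… → 2.95

2.95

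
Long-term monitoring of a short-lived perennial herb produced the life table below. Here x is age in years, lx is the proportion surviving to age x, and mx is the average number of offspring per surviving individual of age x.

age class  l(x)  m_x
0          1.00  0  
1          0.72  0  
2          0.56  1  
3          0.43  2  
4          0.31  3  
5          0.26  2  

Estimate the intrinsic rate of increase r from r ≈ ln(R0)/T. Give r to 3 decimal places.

0.302

R0 = Σ lx·mx = 0 + 0 + 0.56 + 0.86 + 0.93 + 0.52 = 2.87
Σ x·lx·mx = 10.02; T = 10.02/2.87 = 3.49129…
r ≈ ln(R0)/T = ln(2.87)/3.49129… = 0.30198… → 0.302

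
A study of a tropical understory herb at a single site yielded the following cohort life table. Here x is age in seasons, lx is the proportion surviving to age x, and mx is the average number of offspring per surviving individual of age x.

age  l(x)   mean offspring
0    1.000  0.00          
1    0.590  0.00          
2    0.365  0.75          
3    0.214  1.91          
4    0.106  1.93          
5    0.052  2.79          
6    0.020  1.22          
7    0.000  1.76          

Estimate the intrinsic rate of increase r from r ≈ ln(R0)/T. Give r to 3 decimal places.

0.017

R0 = Σ lx·mx = 0 + 0 + 0.27375 + 0.40874 + 0.20458 + 0.14508 + 0.0244 + 0 = 1.05655
Σ x·lx·mx = 3.46384; T = 3.46384/1.05655 = 3.27844…
r ≈ ln(R0)/T = ln(1.05655)/3.27844… = 0.01678… → 0.017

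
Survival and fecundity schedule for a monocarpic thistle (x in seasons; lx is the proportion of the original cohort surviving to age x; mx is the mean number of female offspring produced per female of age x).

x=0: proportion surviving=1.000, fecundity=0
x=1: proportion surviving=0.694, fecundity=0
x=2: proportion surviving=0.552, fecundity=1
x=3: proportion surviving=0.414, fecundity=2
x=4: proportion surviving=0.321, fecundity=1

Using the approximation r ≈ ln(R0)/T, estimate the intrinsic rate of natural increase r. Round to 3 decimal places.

R0 = Σ lx·mx = 0 + 0 + 0.552 + 0.828 + 0.321 = 1.701
Σ x·lx·mx = 4.872; T = 4.872/1.701 = 2.8642…
r ≈ ln(R0)/T = ln(1.701)/2.8642… = 0.18547… → 0.185

0.185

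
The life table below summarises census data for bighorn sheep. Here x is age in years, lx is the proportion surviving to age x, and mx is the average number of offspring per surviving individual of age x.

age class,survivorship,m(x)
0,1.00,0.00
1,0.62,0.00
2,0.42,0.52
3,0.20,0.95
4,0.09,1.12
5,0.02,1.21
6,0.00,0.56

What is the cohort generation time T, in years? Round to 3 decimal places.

2.870

lx·mx: 0, 0, 0.2184, 0.19, 0.1008, 0.0242, 0 → R0 = 0.5334
x·lx·mx: 0, 0, 0.4368, 0.57, 0.4032, 0.121, 0 → Σ = 1.531
T = 1.531 / 0.5334 = 2.870266… → 2.870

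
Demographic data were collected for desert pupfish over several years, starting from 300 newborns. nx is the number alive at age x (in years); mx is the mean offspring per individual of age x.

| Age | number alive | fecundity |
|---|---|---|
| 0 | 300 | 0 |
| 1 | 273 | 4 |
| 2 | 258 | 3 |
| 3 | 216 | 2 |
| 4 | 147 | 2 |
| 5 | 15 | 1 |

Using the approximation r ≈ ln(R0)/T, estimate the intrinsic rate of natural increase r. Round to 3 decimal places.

lx = nx/n0 = nx/300: 1, 0.91, 0.86, 0.72, 0.49, 0.05
R0 = Σ lx·mx = 0 + 3.64 + 2.58 + 1.44 + 0.98 + 0.05 = 8.69
Σ x·lx·mx = 17.29; T = 17.29/8.69 = 1.98964…
r ≈ ln(R0)/T = ln(8.69)/1.98964… = 1.08671… → 1.087

1.087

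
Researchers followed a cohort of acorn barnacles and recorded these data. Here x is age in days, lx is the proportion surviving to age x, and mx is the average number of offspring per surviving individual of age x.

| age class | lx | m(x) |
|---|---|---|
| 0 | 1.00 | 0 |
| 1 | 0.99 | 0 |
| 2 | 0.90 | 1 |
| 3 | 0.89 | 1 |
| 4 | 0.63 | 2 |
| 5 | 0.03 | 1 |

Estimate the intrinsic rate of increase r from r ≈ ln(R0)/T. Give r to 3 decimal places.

0.359

R0 = Σ lx·mx = 0 + 0 + 0.9 + 0.89 + 1.26 + 0.03 = 3.08
Σ x·lx·mx = 9.66; T = 9.66/3.08 = 3.13636…
r ≈ ln(R0)/T = ln(3.08)/3.13636… = 0.35867… → 0.359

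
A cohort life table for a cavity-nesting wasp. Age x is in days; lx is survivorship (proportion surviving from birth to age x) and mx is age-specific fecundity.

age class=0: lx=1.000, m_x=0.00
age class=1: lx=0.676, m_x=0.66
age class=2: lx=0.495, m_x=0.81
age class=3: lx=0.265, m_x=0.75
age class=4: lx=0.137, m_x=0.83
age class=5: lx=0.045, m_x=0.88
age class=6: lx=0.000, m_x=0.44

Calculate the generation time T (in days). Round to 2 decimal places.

lx·mx: 0, 0.44616, 0.40095, 0.19875, 0.11371, 0.0396, 0 → R0 = 1.19917
x·lx·mx: 0, 0.44616, 0.8019, 0.59625, 0.45484, 0.198, 0 → Σ = 2.49715
T = 2.49715 / 1.19917 = 2.082399… → 2.08

2.08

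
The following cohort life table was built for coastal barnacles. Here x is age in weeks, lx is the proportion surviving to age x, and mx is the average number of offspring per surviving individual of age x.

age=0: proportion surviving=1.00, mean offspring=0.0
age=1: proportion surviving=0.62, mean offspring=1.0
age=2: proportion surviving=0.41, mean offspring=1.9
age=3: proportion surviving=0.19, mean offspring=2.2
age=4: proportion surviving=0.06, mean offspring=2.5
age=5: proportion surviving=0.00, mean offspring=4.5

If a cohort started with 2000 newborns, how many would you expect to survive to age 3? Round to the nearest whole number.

Expected survivors = N0 · l_3 = 2000 × 0.19 = 380 → 380

380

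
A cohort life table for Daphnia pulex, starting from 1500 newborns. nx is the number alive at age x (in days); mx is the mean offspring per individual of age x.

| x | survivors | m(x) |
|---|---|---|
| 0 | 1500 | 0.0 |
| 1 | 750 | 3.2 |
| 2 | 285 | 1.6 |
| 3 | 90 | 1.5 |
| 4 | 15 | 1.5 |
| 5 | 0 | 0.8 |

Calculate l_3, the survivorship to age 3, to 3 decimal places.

l_3 = n_3/n_0 = 90/1500 = 0.06 → 0.060

0.060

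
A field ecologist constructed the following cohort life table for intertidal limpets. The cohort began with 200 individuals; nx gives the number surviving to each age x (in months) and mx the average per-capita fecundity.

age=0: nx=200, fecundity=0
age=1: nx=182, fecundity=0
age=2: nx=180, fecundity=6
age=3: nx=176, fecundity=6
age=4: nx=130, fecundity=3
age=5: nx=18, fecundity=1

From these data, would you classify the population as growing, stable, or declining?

lx = nx/n0 = nx/200: 1, 0.91, 0.9, 0.88, 0.65, 0.09
R0 = Σ lx·mx = 0 + 0 + 5.4 + 5.28 + 1.95 + 0.09 = 12.72
R0 > 1, so the population is growing.

growing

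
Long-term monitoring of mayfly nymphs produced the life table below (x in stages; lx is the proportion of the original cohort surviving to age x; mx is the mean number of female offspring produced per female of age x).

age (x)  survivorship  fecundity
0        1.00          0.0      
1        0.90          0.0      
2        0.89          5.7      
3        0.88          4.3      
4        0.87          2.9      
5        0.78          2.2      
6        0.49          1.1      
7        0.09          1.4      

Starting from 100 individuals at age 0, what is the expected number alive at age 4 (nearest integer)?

87

Expected survivors = N0 · l_4 = 100 × 0.87 = 87 → 87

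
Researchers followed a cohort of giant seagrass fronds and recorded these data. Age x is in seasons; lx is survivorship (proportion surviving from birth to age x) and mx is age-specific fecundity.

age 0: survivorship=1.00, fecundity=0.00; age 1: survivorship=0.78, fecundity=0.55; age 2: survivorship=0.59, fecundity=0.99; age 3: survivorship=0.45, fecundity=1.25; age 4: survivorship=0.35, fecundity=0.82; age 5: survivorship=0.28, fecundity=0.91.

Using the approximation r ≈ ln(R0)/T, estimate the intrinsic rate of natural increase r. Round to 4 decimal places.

0.2783

R0 = Σ lx·mx = 0 + 0.429 + 0.5841 + 0.5625 + 0.287 + 0.2548 = 2.1174
Σ x·lx·mx = 5.7067; T = 5.7067/2.1174 = 2.69514…
r ≈ ln(R0)/T = ln(2.1174)/2.69514… = 0.278348… → 0.2783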